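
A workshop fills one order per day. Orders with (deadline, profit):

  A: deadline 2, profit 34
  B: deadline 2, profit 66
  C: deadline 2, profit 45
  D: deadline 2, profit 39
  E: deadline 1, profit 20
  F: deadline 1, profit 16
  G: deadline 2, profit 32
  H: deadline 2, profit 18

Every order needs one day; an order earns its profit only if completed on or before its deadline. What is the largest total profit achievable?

111

Profit order: B=66 C=45 D=39 A=34 G=32 E=20 H=18 F=16
Assign: B→slot 2, C→slot 1, D skipped, A skipped, G skipped, E skipped, H skipped, F skipped.
Slots: [1:C] [2:B]
Profit = 45 + 66 = 111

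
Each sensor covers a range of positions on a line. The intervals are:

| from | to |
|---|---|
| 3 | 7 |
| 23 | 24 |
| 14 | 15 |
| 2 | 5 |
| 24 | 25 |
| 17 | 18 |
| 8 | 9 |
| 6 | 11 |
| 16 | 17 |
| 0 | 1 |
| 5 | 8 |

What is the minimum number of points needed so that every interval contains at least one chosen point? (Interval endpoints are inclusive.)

6

Process intervals by earliest right end; each time one isn't hit yet, stab at its right endpoint.
Sorted: [0,1] [2,5] [3,7] [5,8] [8,9] [6,11] [14,15] [16,17] [17,18] [23,24] [24,25]
{[0,1]} hit by 1; {[2,5],[3,7],[5,8]} hit by 5; {[8,9],[6,11]} hit by 9; {[14,15]} hit by 15; {[16,17],[17,18]} hit by 17; {[23,24],[24,25]} hit by 24.
Points: 1, 5, 9, 15, 17, 24 (6 total).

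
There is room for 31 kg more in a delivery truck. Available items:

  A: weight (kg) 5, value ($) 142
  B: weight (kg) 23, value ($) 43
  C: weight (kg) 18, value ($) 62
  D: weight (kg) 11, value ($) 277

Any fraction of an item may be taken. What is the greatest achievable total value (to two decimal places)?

Ratios (sorted): A 28.40, D 25.18, C 3.44, B 1.87
take A (5 @ 142); take D (11 @ 277); take 15/18 of C → 51.67. Capacity used 31/31.
Total value = 470.67

470.67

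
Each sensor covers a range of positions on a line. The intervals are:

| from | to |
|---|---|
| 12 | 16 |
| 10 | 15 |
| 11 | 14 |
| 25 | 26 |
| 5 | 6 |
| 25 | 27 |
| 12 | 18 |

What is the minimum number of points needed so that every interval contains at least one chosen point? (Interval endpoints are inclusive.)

3

Sort by right endpoint; whenever an interval is uncovered, place a point at its right end.
By right end: [5,6]  [11,14]  [10,15]  [12,16]  [12,18]  [25,26]  [25,27]
[5,6] uncovered → point at 6; [11,14] uncovered → point at 14; [25,26] uncovered → point at 26.
Points: 6, 14, 26 (3 total).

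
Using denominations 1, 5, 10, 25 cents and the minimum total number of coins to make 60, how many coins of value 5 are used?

0

60 − 2×25→10 − 1×10→0
Count of 5: 0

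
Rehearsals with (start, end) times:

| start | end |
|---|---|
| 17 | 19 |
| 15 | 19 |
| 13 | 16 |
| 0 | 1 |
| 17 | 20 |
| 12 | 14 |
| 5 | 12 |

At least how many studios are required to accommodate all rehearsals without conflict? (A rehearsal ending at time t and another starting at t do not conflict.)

3

starts: [0, 5, 12, 13, 15, 17, 17]
ends:   [1, 12, 14, 16, 19, 19, 20]
s0→1 e1→0 s5→1 e12→0 s12→1 s13→2 e14→1 s15→2 e16→1 s17→2 s17→3  — peak 3.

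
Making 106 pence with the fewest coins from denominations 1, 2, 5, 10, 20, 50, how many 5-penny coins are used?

Greedy: take as many of the largest coin as possible, then repeat with the remainder.
106 − 2×50→6 − 1×5→1 − 1×1→0
Count of 5: 1

1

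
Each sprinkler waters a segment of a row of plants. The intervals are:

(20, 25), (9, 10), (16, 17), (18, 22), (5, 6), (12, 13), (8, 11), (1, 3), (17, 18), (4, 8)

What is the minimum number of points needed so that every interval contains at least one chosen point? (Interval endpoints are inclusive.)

6

By right end: [1,3]  [5,6]  [4,8]  [9,10]  [8,11]  [12,13]  [16,17]  [17,18]  [18,22]  [20,25]
[1,3] uncovered → point at 3; [5,6] uncovered → point at 6; [9,10] uncovered → point at 10; [12,13] uncovered → point at 13; [16,17] uncovered → point at 17; [18,22] uncovered → point at 22.
Points: 3, 6, 10, 13, 17, 22 (6 total).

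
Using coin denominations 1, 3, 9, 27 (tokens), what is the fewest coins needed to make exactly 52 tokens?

6

Greedy: take as many of the largest coin as possible, then repeat with the remainder.
52 = 1×27 + 2×9 + 2×3 + 1×1
Total coins = 1 + 2 + 2 + 1 = 6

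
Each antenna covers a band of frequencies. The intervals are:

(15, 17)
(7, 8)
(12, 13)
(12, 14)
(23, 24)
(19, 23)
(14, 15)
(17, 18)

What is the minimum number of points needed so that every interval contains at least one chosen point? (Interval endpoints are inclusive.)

Sort by right endpoint; whenever an interval is uncovered, place a point at its right end.
Sorted: [7,8] [12,13] [12,14] [14,15] [15,17] [17,18] [19,23] [23,24]
{[7,8]} hit by 8; {[12,13],[12,14]} hit by 13; {[14,15],[15,17]} hit by 15; {[17,18]} hit by 18; {[19,23],[23,24]} hit by 23.
Points: 8, 13, 15, 18, 23 (5 total).

5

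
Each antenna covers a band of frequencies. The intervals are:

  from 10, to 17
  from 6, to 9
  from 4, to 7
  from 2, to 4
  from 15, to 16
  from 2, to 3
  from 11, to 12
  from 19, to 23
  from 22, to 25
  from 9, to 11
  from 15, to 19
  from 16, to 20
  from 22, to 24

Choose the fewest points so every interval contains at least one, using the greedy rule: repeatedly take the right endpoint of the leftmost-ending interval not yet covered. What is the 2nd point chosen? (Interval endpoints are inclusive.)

Sort by right endpoint; whenever an interval is uncovered, place a point at its right end.
By right end: [2,3]  [2,4]  [4,7]  [6,9]  [9,11]  [11,12]  [15,16]  [10,17]  [15,19]  [16,20]  [19,23]  [22,24]  [22,25]
[2,3] uncovered → point at 3; [4,7] uncovered → point at 7; [9,11] uncovered → point at 11; [15,16] uncovered → point at 16; [19,23] uncovered → point at 23.
Points: 3, 7, 11, 16, 23 (5 total).

7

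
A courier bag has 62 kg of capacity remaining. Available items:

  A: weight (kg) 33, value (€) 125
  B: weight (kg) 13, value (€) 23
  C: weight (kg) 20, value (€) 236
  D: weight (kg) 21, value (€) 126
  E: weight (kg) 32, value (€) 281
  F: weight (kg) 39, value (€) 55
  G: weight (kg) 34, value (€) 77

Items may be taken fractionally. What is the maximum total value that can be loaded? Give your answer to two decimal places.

Sort by value per unit weight and fill in that order.
Ratios (sorted): C 11.80, E 8.78, D 6.00, A 3.79, G 2.26, B 1.77, F 1.41
take C (20 @ 236); take E (32 @ 281); take 10/21 of D → 60.00. Capacity used 62/62.
Total value = 577.00

577.00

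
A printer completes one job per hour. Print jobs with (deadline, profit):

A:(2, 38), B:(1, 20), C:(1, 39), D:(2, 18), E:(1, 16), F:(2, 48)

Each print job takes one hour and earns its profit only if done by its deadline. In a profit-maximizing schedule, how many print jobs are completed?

2

Take jobs in profit order; each goes to the latest open slot no later than its deadline.
Profit order: F=48 C=39 A=38 B=20 D=18 E=16
Assign: F→slot 2, C→slot 1, A skipped, B skipped, D skipped, E skipped.
Slots: [1:C] [2:F]
2 of 6 scheduled.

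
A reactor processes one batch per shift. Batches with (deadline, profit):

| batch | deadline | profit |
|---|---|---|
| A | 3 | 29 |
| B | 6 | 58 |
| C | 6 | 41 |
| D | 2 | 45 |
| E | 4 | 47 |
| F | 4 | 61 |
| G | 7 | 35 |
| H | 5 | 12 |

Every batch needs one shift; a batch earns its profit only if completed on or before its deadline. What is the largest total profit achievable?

316

Take jobs in profit order; each goes to the latest open slot no later than its deadline.
By profit: F(d4,61), B(d6,58), E(d4,47), D(d2,45), C(d6,41), G(d7,35), A(d3,29), H(d5,12)
F→slot 4; B→slot 6; E→slot 3; D→slot 2; C→slot 5; G→slot 7; A→slot 1; H skipped.
Profit = 29 + 45 + 47 + 61 + 41 + 58 + 35 = 316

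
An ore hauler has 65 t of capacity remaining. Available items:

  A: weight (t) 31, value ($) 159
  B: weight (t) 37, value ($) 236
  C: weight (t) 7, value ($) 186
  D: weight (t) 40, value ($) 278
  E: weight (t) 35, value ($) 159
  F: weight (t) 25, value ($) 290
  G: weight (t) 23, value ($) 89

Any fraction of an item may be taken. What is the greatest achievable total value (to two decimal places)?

705.35

Ratios (sorted): C 26.57, F 11.60, D 6.95, B 6.38, A 5.13, E 4.54, G 3.87
take C (7 @ 186); take F (25 @ 290); take 33/40 of D → 229.35. Capacity used 65/65.
Total value = 705.35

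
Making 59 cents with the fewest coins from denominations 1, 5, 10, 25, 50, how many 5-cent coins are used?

1

Greedy: take as many of the largest coin as possible, then repeat with the remainder.
59 − 1×50→9 − 1×5→4 − 4×1→0
Count of 5: 1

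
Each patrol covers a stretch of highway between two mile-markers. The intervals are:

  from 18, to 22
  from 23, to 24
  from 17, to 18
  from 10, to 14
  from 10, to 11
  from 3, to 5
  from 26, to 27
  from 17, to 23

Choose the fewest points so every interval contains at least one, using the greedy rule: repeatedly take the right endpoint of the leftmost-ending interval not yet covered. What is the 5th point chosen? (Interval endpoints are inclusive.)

Process intervals by earliest right end; each time one isn't hit yet, stab at its right endpoint.
Sorted: [3,5] [10,11] [10,14] [17,18] [18,22] [17,23] [23,24] [26,27]
{[3,5]} hit by 5; {[10,11],[10,14]} hit by 11; {[17,18],[18,22],[17,23]} hit by 18; {[23,24]} hit by 24; {[26,27]} hit by 27.
Points: 5, 11, 18, 24, 27 (5 total).

27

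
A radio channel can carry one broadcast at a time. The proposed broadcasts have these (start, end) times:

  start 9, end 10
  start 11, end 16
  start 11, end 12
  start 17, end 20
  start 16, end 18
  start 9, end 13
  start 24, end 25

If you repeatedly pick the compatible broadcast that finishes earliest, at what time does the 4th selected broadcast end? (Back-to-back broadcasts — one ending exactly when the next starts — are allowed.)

Sorted by end: (9,10)  (11,12)  (9,13)  (11,16)  (16,18)  (17,20)  (24,25)
take (9,10); take (11,12); skip (9,13); take (16,18); skip (17,20); take (24,25).
Selected: (9,10) (11,12) (16,18) (24,25)

25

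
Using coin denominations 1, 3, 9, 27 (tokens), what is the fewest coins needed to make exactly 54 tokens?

2

Use the largest denomination that fits, subtract, and repeat.
54 = 2×27
Total coins = 2 = 2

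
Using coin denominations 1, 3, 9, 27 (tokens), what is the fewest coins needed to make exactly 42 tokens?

Greedy: take as many of the largest coin as possible, then repeat with the remainder.
42 = 1×27 + 1×9 + 2×3
Total coins = 1 + 1 + 2 = 4

4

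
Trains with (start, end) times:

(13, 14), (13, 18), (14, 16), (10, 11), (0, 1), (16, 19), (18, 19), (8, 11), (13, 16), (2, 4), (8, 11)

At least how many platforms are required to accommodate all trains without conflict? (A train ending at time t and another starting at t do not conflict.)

Count concurrent intervals with a sweep; the peak is the room count.
starts: [0, 2, 8, 8, 10, 13, 13, 13, 14, 16, 18]
ends:   [1, 4, 11, 11, 11, 14, 16, 16, 18, 19, 19]
s0→1 e1→0 s2→1 e4→0 s8→1 s8→2 s10→3  — peak 3.

3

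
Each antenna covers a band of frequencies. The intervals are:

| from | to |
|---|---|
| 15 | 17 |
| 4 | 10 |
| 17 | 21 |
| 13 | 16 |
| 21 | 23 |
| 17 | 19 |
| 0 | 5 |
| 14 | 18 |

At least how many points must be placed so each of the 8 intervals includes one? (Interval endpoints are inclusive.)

4

Sorted: [0,5] [4,10] [13,16] [15,17] [14,18] [17,19] [17,21] [21,23]
{[0,5],[4,10]} hit by 5; {[13,16],[15,17],[14,18]} hit by 16; {[17,19],[17,21]} hit by 19; {[21,23]} hit by 23.
Points: 5, 16, 19, 23 (4 total).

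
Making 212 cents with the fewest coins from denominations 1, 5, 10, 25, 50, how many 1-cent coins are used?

Greedy: take as many of the largest coin as possible, then repeat with the remainder.
212 = 4×50 + 1×10 + 2×1
Count of 1: 2

2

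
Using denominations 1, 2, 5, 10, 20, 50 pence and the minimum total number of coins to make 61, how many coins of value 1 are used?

1

61 = 1×50 + 1×10 + 1×1
Count of 1: 1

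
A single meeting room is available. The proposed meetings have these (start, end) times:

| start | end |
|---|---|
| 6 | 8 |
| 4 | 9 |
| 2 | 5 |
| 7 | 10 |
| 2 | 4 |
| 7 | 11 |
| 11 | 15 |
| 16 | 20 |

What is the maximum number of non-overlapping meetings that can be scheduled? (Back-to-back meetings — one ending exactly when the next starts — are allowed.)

By end time: (2,4), (2,5), (6,8), (4,9), (7,10), (7,11), (11,15), (16,20).
Pick (2,4); next start ≥ 4 → (6,8); next start ≥ 8 → (11,15); next start ≥ 15 → (16,20).
Selected 4 meetings.

4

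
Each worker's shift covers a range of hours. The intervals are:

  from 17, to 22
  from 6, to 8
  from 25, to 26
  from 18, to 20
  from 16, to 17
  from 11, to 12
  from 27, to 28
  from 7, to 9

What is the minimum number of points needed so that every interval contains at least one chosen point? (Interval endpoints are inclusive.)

Process intervals by earliest right end; each time one isn't hit yet, stab at its right endpoint.
By right end: [6,8]  [7,9]  [11,12]  [16,17]  [18,20]  [17,22]  [25,26]  [27,28]
[6,8] uncovered → point at 8; [11,12] uncovered → point at 12; [16,17] uncovered → point at 17; [18,20] uncovered → point at 20; [25,26] uncovered → point at 26; [27,28] uncovered → point at 28.
Points: 8, 12, 17, 20, 26, 28 (6 total).

6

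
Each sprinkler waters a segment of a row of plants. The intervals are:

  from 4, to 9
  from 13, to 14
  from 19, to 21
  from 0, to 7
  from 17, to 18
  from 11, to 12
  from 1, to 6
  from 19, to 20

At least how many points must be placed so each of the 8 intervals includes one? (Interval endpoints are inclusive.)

5

Process intervals by earliest right end; each time one isn't hit yet, stab at its right endpoint.
Sorted: [1,6] [0,7] [4,9] [11,12] [13,14] [17,18] [19,20] [19,21]
{[1,6],[0,7],[4,9]} hit by 6; {[11,12]} hit by 12; {[13,14]} hit by 14; {[17,18]} hit by 18; {[19,20],[19,21]} hit by 20.
Points: 6, 12, 14, 18, 20 (5 total).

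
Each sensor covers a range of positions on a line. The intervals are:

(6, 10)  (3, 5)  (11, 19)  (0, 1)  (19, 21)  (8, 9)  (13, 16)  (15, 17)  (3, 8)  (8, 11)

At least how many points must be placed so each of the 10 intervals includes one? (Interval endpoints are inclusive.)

Sort by right endpoint; whenever an interval is uncovered, place a point at its right end.
By right end: [0,1]  [3,5]  [3,8]  [8,9]  [6,10]  [8,11]  [13,16]  [15,17]  [11,19]  [19,21]
[0,1] uncovered → point at 1; [3,5] uncovered → point at 5; [8,9] uncovered → point at 9; [13,16] uncovered → point at 16; [19,21] uncovered → point at 21.
Points: 1, 5, 9, 16, 21 (5 total).

5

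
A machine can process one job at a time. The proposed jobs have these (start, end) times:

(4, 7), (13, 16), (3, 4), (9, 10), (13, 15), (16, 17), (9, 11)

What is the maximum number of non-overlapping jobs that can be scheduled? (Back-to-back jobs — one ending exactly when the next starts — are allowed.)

5

Order by finish time; keep every interval that doesn't clash with the previous kept one.
Sorted by end: (3,4)  (4,7)  (9,10)  (9,11)  (13,15)  (13,16)  (16,17)
take (3,4); take (4,7); take (9,10); skip (9,11); take (13,15); skip (13,16); take (16,17).
Selected 5 jobs.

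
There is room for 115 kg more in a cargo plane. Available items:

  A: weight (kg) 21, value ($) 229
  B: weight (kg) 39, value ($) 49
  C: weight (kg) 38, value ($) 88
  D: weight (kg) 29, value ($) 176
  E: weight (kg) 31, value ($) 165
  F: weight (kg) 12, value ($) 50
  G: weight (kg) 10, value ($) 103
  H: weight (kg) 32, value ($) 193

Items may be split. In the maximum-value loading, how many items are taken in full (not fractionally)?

Sort by value per unit weight and fill in that order.
Ratios (sorted): A 10.90, G 10.30, D 6.07, H 6.03, E 5.32, F 4.17, C 2.32, B 1.26
take A (21 @ 229); take G (10 @ 103); take D (29 @ 176); take H (32 @ 193); take 23/31 of E → 122.42. Capacity used 115/115.
4 item(s) taken whole; one partial (take 23/31 of E).

4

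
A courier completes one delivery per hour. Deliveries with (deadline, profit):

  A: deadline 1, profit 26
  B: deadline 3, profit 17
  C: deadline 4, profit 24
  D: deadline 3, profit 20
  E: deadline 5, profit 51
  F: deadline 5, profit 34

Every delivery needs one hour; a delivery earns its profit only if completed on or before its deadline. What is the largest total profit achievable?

155

Sort by profit descending; place each in the latest free slot ≤ its deadline.
Profit order: E=51 F=34 A=26 C=24 D=20 B=17
Assign: E→slot 5, F→slot 4, A→slot 1, C→slot 3, D→slot 2, B skipped.
Slots: [1:A] [2:D] [3:C] [4:F] [5:E]
Profit = 26 + 20 + 24 + 34 + 51 = 155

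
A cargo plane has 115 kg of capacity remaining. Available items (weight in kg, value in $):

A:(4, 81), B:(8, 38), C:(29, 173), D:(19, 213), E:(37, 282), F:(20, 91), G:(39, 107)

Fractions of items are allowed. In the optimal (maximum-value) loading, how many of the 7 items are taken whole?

5

Sort by value per unit weight and fill in that order.
Ratios (sorted): A 20.25, D 11.21, E 7.62, C 5.97, B 4.75, F 4.55, G 2.74
take A (4 @ 81); take D (19 @ 213); take E (37 @ 282); take C (29 @ 173); take B (8 @ 38); take 18/20 of F → 81.90. Capacity used 115/115.
5 item(s) taken whole; one partial (take 18/20 of F).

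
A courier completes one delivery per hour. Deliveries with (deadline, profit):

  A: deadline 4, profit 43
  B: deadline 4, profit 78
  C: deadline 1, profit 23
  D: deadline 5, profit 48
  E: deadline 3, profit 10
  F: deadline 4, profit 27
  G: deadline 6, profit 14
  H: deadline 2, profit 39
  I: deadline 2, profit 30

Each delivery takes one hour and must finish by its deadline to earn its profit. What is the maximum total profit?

252

By profit: B(d4,78), D(d5,48), A(d4,43), H(d2,39), I(d2,30), F(d4,27), C(d1,23), G(d6,14), E(d3,10)
B→slot 4; D→slot 5; A→slot 3; H→slot 2; I→slot 1; F skipped; C skipped; G→slot 6; E skipped.
Profit = 30 + 39 + 43 + 78 + 48 + 14 = 252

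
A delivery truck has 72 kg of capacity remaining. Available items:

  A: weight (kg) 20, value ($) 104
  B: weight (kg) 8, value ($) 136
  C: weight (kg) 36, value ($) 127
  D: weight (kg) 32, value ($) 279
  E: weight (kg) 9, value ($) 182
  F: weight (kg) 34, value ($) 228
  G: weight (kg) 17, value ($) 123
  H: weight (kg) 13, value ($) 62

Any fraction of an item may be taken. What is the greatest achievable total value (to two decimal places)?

Greedy by value/weight ratio, highest first.
Ratios (sorted): E 20.22, B 17.00, D 8.72, G 7.24, F 6.71, A 5.20, H 4.77, C 3.53
take E (9 @ 182); take B (8 @ 136); take D (32 @ 279); take G (17 @ 123); take 6/34 of F → 40.24. Capacity used 72/72.
Total value = 760.24

760.24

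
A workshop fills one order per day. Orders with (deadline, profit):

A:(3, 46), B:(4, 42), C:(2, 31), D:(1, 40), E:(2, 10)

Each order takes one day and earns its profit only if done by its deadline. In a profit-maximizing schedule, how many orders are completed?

Sort by profit descending; place each in the latest free slot ≤ its deadline.
By profit: A(d3,46), B(d4,42), D(d1,40), C(d2,31), E(d2,10)
A→slot 3; B→slot 4; D→slot 1; C→slot 2; E skipped.
4 of 5 scheduled.

4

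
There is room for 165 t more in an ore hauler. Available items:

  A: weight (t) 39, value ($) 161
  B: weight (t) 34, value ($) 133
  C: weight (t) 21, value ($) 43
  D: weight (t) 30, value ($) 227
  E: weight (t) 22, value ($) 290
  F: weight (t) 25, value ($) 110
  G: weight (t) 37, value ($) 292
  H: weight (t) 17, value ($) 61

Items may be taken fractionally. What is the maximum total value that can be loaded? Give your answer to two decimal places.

1126.94

Greedy by value/weight ratio, highest first.
Order: E (290/22=13.18) > G (292/37=7.89) > D (227/30=7.57) > F (110/25=4.40) > A (161/39=4.13) > B (133/34=3.91) > H (61/17=3.59) > C (43/21=2.05)
Fill: take E (22 @ 290) → take G (37 @ 292) → take D (30 @ 227) → take F (25 @ 110) → take A (39 @ 161) → take 12/34 of B → 46.94; 165/165 used.
Total value = 1126.94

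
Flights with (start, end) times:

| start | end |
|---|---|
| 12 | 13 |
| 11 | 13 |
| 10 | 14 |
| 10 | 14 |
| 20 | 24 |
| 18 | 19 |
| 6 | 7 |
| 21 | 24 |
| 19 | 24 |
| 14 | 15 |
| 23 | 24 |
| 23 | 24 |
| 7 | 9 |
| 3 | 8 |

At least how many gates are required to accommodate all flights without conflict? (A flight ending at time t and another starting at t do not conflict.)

Count concurrent intervals with a sweep; the peak is the room count.
Events (time:±→running): 3:+→1 6:+→2 7:-→1 7:+→2 8:-→1 9:-→0 10:+→1 10:+→2 11:+→3 12:+→4 13:-→3 13:-→2 14:-→1 14:-→0 14:+→1 15:-→0 18:+→1 19:-→0 19:+→1 20:+→2 21:+→3 23:+→4 23:+→5 … peak 5.

5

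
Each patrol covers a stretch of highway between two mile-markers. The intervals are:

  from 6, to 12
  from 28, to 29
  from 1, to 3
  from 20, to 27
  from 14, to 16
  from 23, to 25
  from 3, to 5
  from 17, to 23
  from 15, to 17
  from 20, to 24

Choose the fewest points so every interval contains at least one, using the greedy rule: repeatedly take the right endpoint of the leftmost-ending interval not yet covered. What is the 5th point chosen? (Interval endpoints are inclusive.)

By right end: [1,3]  [3,5]  [6,12]  [14,16]  [15,17]  [17,23]  [20,24]  [23,25]  [20,27]  [28,29]
[1,3] uncovered → point at 3; [6,12] uncovered → point at 12; [14,16] uncovered → point at 16; [17,23] uncovered → point at 23; [28,29] uncovered → point at 29.
Points: 3, 12, 16, 23, 29 (5 total).

29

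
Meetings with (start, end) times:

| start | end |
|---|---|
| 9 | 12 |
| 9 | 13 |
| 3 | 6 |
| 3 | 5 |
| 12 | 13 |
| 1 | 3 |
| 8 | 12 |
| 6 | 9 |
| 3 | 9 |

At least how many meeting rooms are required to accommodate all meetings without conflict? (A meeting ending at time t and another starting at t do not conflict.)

3

The answer is the maximum number of intervals overlapping at any instant.
starts: [1, 3, 3, 3, 6, 8, 9, 9, 12]
ends:   [3, 5, 6, 9, 9, 12, 12, 13, 13]
s1→1 e3→0 s3→1 s3→2 s3→3  — peak 3.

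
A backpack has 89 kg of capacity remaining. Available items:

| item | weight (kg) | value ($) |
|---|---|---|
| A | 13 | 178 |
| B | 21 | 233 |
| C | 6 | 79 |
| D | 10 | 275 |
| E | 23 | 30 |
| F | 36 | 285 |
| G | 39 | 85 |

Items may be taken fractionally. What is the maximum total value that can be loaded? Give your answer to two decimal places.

1056.54

Greedy by value/weight ratio, highest first.
Order: D (275/10=27.50) > A (178/13=13.69) > C (79/6=13.17) > B (233/21=11.10) > F (285/36=7.92) > G (85/39=2.18) > E (30/23=1.30)
Fill: take D (10 @ 275) → take A (13 @ 178) → take C (6 @ 79) → take B (21 @ 233) → take F (36 @ 285) → take 3/39 of G → 6.54; 89/89 used.
Total value = 1056.54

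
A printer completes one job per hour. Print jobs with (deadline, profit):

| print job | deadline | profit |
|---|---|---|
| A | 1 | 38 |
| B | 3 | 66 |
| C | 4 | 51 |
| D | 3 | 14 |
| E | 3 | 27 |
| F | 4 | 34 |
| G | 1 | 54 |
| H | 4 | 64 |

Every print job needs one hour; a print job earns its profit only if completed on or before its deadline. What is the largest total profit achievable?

Profit order: B=66 H=64 G=54 C=51 A=38 F=34 E=27 D=14
Assign: B→slot 3, H→slot 4, G→slot 1, C→slot 2, A skipped, F skipped, E skipped, D skipped.
Slots: [1:G] [2:C] [3:B] [4:H]
Profit = 54 + 51 + 66 + 64 = 235

235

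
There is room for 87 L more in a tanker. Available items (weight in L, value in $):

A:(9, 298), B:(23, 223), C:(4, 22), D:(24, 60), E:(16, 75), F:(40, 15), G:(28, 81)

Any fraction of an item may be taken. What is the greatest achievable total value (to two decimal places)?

716.50

Order: A (298/9=33.11) > B (223/23=9.70) > C (22/4=5.50) > E (75/16=4.69) > G (81/28=2.89) > D (60/24=2.50) > F (15/40=0.38)
Fill: take A (9 @ 298) → take B (23 @ 223) → take C (4 @ 22) → take E (16 @ 75) → take G (28 @ 81) → take 7/24 of D → 17.50; 87/87 used.
Total value = 716.50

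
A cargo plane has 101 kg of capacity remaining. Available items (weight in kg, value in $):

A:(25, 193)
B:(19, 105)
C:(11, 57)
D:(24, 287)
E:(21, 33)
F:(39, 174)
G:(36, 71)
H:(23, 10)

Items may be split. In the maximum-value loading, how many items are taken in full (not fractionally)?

4

Order: D (287/24=11.96) > A (193/25=7.72) > B (105/19=5.53) > C (57/11=5.18) > F (174/39=4.46) > G (71/36=1.97) > E (33/21=1.57) > H (10/23=0.43)
Fill: take D (24 @ 287) → take A (25 @ 193) → take B (19 @ 105) → take C (11 @ 57) → take 22/39 of F → 98.15; 101/101 used.
4 item(s) taken whole; one partial (take 22/39 of F).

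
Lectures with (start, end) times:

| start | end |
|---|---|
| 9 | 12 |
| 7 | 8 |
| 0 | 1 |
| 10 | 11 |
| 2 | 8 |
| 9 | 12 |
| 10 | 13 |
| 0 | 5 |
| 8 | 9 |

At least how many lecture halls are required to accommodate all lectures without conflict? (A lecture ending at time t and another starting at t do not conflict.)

4

Count concurrent intervals with a sweep; the peak is the room count.
starts: [0, 0, 2, 7, 8, 9, 9, 10, 10]
ends:   [1, 5, 8, 8, 9, 11, 12, 12, 13]
s0→1 s0→2 e1→1 s2→2 e5→1 s7→2 e8→1 e8→0 s8→1 e9→0 s9→1 s9→2 s10→3 s10→4  — peak 4.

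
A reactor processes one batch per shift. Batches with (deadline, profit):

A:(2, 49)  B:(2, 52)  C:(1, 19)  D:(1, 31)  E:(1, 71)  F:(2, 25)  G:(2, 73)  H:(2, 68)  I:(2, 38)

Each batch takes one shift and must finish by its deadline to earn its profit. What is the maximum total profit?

Sort by profit descending; place each in the latest free slot ≤ its deadline.
Profit order: G=73 E=71 H=68 B=52 A=49 I=38 D=31 F=25 C=19
Assign: G→slot 2, E→slot 1, H skipped, B skipped, A skipped, I skipped, D skipped, F skipped, C skipped.
Slots: [1:E] [2:G]
Profit = 71 + 73 = 144

144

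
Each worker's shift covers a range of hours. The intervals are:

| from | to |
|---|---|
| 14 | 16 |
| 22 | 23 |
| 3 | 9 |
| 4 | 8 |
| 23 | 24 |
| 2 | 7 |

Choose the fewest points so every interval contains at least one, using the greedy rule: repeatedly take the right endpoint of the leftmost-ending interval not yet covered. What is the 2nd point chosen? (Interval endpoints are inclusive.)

16

Process intervals by earliest right end; each time one isn't hit yet, stab at its right endpoint.
By right end: [2,7]  [4,8]  [3,9]  [14,16]  [22,23]  [23,24]
[2,7] uncovered → point at 7; [14,16] uncovered → point at 16; [22,23] uncovered → point at 23.
Points: 7, 16, 23 (3 total).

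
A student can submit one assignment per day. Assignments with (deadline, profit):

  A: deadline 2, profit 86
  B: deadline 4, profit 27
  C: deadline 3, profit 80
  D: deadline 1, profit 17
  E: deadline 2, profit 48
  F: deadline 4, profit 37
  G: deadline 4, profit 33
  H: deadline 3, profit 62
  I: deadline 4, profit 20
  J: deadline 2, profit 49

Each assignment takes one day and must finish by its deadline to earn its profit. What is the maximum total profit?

265

Sort by profit descending; place each in the latest free slot ≤ its deadline.
By profit: A(d2,86), C(d3,80), H(d3,62), J(d2,49), E(d2,48), F(d4,37), G(d4,33), B(d4,27), I(d4,20), D(d1,17)
A→slot 2; C→slot 3; H→slot 1; J skipped; E skipped; F→slot 4; G skipped; B skipped; I skipped; D skipped.
Profit = 62 + 86 + 80 + 37 = 265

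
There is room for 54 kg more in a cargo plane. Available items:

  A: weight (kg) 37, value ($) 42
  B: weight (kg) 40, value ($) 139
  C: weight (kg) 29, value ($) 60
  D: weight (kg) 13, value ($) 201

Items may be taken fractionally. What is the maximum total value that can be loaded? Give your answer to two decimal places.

342.07

Greedy by value/weight ratio, highest first.
Ratios (sorted): D 15.46, B 3.48, C 2.07, A 1.14
take D (13 @ 201); take B (40 @ 139); take 1/29 of C → 2.07. Capacity used 54/54.
Total value = 342.07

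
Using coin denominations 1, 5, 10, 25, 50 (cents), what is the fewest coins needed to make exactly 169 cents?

9

Use the largest denomination that fits, subtract, and repeat.
169 − 3×50→19 − 1×10→9 − 1×5→4 − 4×1→0
Total coins = 3 + 1 + 1 + 4 = 9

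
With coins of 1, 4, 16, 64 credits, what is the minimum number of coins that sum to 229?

7

Greedy: take as many of the largest coin as possible, then repeat with the remainder.
229 − 3×64→37 − 2×16→5 − 1×4→1 − 1×1→0
Total coins = 3 + 2 + 1 + 1 = 7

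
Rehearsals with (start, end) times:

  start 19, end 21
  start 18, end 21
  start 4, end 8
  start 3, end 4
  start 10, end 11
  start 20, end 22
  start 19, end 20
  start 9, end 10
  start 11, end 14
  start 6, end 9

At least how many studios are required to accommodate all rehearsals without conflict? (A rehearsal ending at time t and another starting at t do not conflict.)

The answer is the maximum number of intervals overlapping at any instant.
starts: [3, 4, 6, 9, 10, 11, 18, 19, 19, 20]
ends:   [4, 8, 9, 10, 11, 14, 20, 21, 21, 22]
s3→1 e4→0 s4→1 s6→2 e8→1 e9→0 s9→1 e10→0 s10→1 e11→0 s11→1 e14→0 s18→1 s19→2 s19→3  — peak 3.

3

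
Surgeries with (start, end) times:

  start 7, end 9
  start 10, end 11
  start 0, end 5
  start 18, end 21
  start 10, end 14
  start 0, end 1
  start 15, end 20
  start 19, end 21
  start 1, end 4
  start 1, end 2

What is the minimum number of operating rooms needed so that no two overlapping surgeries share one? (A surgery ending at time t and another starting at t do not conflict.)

The answer is the maximum number of intervals overlapping at any instant.
Events (time:±→running): 0:+→1 0:+→2 1:-→1 1:+→2 1:+→3 … peak 3.

3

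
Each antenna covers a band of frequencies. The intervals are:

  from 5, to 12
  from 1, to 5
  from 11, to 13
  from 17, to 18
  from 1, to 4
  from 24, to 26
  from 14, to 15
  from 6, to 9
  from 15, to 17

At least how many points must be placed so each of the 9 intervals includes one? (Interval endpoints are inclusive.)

6

By right end: [1,4]  [1,5]  [6,9]  [5,12]  [11,13]  [14,15]  [15,17]  [17,18]  [24,26]
[1,4] uncovered → point at 4; [6,9] uncovered → point at 9; [11,13] uncovered → point at 13; [14,15] uncovered → point at 15; [17,18] uncovered → point at 18; [24,26] uncovered → point at 26.
Points: 4, 9, 13, 15, 18, 26 (6 total).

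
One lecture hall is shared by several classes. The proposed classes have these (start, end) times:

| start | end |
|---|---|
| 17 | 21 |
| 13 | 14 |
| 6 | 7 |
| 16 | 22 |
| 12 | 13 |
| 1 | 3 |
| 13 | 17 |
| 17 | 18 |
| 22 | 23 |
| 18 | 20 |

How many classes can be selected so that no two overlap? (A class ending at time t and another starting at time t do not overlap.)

Sort by end time and greedily take each interval whose start is ≥ the last chosen end.
Sorted by end: (1,3)  (6,7)  (12,13)  (13,14)  (13,17)  (17,18)  (18,20)  (17,21)  (16,22)  (22,23)
take (1,3); take (6,7); take (12,13); take (13,14); take (17,18); take (18,20); take (22,23).
Selected 7 classes.

7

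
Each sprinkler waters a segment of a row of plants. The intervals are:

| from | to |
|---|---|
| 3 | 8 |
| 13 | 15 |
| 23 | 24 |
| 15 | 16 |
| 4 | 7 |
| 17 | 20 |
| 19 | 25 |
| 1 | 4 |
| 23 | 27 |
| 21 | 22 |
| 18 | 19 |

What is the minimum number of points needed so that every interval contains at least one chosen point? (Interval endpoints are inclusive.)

Sort by right endpoint; whenever an interval is uncovered, place a point at its right end.
Sorted: [1,4] [4,7] [3,8] [13,15] [15,16] [18,19] [17,20] [21,22] [23,24] [19,25] [23,27]
{[1,4],[4,7],[3,8]} hit by 4; {[13,15],[15,16]} hit by 15; {[18,19],[17,20]} hit by 19; {[21,22]} hit by 22; {[23,24],[19,25],[23,27]} hit by 24.
Points: 4, 15, 19, 22, 24 (5 total).

5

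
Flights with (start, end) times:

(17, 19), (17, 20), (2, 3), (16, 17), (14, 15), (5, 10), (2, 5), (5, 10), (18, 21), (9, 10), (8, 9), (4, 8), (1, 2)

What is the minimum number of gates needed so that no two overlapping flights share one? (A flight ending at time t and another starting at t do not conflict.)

3

The answer is the maximum number of intervals overlapping at any instant.
starts: [1, 2, 2, 4, 5, 5, 8, 9, 14, 16, 17, 17, 18]
ends:   [2, 3, 5, 8, 9, 10, 10, 10, 15, 17, 19, 20, 21]
s1→1 e2→0 s2→1 s2→2 e3→1 s4→2 e5→1 s5→2 s5→3  — peak 3.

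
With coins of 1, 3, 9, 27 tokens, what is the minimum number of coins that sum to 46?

4

46 − 1×27→19 − 2×9→1 − 1×1→0
Total coins = 1 + 2 + 1 = 4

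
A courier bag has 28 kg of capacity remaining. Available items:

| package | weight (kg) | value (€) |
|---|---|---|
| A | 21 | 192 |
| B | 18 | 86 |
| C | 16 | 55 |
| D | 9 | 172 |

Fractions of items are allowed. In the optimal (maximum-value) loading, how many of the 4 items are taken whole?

1

Sort by value per unit weight and fill in that order.
Ratios (sorted): D 19.11, A 9.14, B 4.78, C 3.44
take D (9 @ 172); take 19/21 of A → 173.71. Capacity used 28/28.
1 item(s) taken whole; one partial (take 19/21 of A).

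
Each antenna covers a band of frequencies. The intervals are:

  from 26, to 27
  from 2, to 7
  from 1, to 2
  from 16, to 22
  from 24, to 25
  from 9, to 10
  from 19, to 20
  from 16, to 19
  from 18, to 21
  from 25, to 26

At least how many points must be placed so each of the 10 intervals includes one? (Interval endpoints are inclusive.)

5

Sorted: [1,2] [2,7] [9,10] [16,19] [19,20] [18,21] [16,22] [24,25] [25,26] [26,27]
{[1,2],[2,7]} hit by 2; {[9,10]} hit by 10; {[16,19],[19,20],[18,21],[16,22]} hit by 19; {[24,25],[25,26]} hit by 25; {[26,27]} hit by 27.
Points: 2, 10, 19, 25, 27 (5 total).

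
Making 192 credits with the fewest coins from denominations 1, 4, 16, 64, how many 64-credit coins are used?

Greedy: take as many of the largest coin as possible, then repeat with the remainder.
192 = 3×64
Count of 64: 3

3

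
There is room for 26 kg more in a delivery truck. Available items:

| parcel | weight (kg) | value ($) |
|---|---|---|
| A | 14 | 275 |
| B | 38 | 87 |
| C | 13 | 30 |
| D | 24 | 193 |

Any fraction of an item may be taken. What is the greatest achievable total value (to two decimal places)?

Greedy by value/weight ratio, highest first.
Order: A (275/14=19.64) > D (193/24=8.04) > C (30/13=2.31) > B (87/38=2.29)
Fill: take A (14 @ 275) → take 12/24 of D → 96.50; 26/26 used.
Total value = 371.50

371.50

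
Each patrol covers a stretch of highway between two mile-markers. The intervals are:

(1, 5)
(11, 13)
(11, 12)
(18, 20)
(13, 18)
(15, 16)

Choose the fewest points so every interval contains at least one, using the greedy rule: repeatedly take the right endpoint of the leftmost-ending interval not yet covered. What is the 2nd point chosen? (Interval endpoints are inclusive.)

Sort by right endpoint; whenever an interval is uncovered, place a point at its right end.
Sorted: [1,5] [11,12] [11,13] [15,16] [13,18] [18,20]
{[1,5]} hit by 5; {[11,12],[11,13]} hit by 12; {[15,16],[13,18]} hit by 16; {[18,20]} hit by 20.
Points: 5, 12, 16, 20 (4 total).

12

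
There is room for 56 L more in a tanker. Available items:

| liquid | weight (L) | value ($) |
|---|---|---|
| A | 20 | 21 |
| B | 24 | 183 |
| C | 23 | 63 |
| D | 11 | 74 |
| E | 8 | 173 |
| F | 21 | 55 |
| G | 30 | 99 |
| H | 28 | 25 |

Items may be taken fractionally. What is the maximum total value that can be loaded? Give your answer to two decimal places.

472.90

Greedy by value/weight ratio, highest first.
Order: E (173/8=21.62) > B (183/24=7.62) > D (74/11=6.73) > G (99/30=3.30) > C (63/23=2.74) > F (55/21=2.62) > A (21/20=1.05) > H (25/28=0.89)
Fill: take E (8 @ 173) → take B (24 @ 183) → take D (11 @ 74) → take 13/30 of G → 42.90; 56/56 used.
Total value = 472.90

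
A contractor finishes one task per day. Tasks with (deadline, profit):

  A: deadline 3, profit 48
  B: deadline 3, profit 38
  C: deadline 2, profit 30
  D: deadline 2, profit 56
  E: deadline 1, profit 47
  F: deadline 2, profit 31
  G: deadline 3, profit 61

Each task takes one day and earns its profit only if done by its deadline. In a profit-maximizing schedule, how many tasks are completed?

Profit order: G=61 D=56 A=48 E=47 B=38 F=31 C=30
Assign: G→slot 3, D→slot 2, A→slot 1, E skipped, B skipped, F skipped, C skipped.
Slots: [1:A] [2:D] [3:G]
3 of 7 scheduled.

3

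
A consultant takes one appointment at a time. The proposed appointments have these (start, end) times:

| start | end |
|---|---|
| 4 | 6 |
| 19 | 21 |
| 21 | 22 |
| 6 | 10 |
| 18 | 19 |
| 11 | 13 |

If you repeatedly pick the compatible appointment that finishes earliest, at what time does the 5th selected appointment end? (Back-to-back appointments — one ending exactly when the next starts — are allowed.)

Sort by end time and greedily take each interval whose start is ≥ the last chosen end.
Sorted by end: (4,6)  (6,10)  (11,13)  (18,19)  (19,21)  (21,22)
take (4,6); take (6,10); take (11,13); take (18,19); take (19,21); take (21,22).
Selected: (4,6) (6,10) (11,13) (18,19) (19,21) (21,22)

21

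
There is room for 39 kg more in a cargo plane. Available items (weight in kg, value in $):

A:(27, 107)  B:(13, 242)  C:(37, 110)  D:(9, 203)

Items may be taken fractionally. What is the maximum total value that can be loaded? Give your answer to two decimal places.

Sort by value per unit weight and fill in that order.
Order: D (203/9=22.56) > B (242/13=18.62) > A (107/27=3.96) > C (110/37=2.97)
Fill: take D (9 @ 203) → take B (13 @ 242) → take 17/27 of A → 67.37; 39/39 used.
Total value = 512.37

512.37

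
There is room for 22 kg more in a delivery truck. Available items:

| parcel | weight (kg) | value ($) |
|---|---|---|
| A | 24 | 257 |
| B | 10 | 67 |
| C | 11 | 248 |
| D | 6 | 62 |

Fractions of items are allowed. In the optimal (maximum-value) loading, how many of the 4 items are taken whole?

Ratios (sorted): C 22.55, A 10.71, D 10.33, B 6.70
take C (11 @ 248); take 11/24 of A → 117.79. Capacity used 22/22.
1 item(s) taken whole; one partial (take 11/24 of A).

1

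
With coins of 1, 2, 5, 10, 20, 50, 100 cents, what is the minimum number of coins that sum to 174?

5

174 = 1×100 + 1×50 + 1×20 + 2×2
Total coins = 1 + 1 + 1 + 2 = 5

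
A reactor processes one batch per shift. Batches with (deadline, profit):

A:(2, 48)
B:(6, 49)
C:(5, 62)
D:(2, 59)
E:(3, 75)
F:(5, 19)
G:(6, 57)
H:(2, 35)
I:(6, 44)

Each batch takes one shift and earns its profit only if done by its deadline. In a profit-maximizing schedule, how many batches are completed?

Sort by profit descending; place each in the latest free slot ≤ its deadline.
By profit: E(d3,75), C(d5,62), D(d2,59), G(d6,57), B(d6,49), A(d2,48), I(d6,44), H(d2,35), F(d5,19)
E→slot 3; C→slot 5; D→slot 2; G→slot 6; B→slot 4; A→slot 1; I skipped; H skipped; F skipped.
6 of 9 scheduled.

6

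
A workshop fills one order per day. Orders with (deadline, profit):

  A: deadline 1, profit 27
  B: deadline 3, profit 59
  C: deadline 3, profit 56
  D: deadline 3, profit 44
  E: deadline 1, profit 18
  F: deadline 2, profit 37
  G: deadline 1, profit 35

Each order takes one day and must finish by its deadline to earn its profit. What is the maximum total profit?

159

Sort by profit descending; place each in the latest free slot ≤ its deadline.
By profit: B(d3,59), C(d3,56), D(d3,44), F(d2,37), G(d1,35), A(d1,27), E(d1,18)
B→slot 3; C→slot 2; D→slot 1; F skipped; G skipped; A skipped; E skipped.
Profit = 44 + 56 + 59 = 159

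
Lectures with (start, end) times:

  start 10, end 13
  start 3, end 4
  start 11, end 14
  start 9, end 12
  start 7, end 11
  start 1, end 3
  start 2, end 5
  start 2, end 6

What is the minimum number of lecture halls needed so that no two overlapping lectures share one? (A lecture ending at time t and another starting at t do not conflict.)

3

The answer is the maximum number of intervals overlapping at any instant.
starts: [1, 2, 2, 3, 7, 9, 10, 11]
ends:   [3, 4, 5, 6, 11, 12, 13, 14]
s1→1 s2→2 s2→3  — peak 3.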